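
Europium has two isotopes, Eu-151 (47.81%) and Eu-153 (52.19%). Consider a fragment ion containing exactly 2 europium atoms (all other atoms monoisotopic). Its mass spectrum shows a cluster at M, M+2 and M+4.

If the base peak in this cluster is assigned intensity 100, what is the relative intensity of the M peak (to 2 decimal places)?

45.80

(0.4781 + 0.5219)^2 gives M 0.2286, M+2 0.4990, M+4 0.2724; the largest is M+2.
P(M+2) = C(2,1) × 0.4781^1 × 0.5219^1 = 2 × 0.4781 × 0.5219 = 0.499041 (base)
P(M) = C(2,0) × 0.4781^2 × 0.5219^0 = 1 × 0.22857961 × 1.0000 = 0.228580
Relative intensity = 0.228580 / 0.499041 × 100 = 45.80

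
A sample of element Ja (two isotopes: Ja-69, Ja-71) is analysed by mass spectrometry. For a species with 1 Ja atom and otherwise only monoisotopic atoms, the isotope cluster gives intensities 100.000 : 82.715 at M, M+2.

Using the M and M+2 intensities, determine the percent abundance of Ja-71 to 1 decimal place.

If p is the fraction of Ja that is Ja-69, then I(M+2)/I(M) = [C(1,1)·p^0·(1−p)] / p^1 = 1·(1−p)/p = 82.715/100.000 = 0.8272
(1−p)/p = 0.8272/1 = 0.8272  ⇒  p = 1/(1 + 0.8272) = 0.5473
Ja-69: 54.7%, Ja-71: 45.3%.

45.3%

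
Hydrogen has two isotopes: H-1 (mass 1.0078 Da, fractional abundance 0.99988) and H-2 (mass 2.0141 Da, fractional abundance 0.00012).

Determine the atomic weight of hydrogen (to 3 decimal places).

Average mass = Σ (abundance × isotope mass) = 0.99988 × 1.0078 + 0.00012 × 2.0141
= 1.00768 + 0.00024 = 1.00792 Da

1.008 Da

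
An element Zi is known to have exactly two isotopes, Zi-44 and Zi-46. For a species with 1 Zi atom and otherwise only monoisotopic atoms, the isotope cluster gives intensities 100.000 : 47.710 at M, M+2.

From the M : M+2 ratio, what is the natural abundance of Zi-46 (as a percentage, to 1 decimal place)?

Let p = fractional abundance of Zi-44. I(M+2)/I(M) = [C(1,1)·p^0·(1−p)] / p^1 = 1·(1−p)/p = 47.710/100.000 = 0.4771
(1−p)/p = 0.4771/1 = 0.4771  ⇒  p = 1/(1 + 0.4771) = 0.6770
Zi-44: 67.7%, Zi-46: 32.3%.

32.3%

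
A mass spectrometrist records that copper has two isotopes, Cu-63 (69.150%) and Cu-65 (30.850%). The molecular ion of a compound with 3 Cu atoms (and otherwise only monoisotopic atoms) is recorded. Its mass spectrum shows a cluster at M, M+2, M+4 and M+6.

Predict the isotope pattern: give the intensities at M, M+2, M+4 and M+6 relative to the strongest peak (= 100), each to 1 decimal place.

Each Cu atom is independently Cu-63 (p = 0.69150) or Cu-65 (q = 0.30850); the cluster is the binomial expansion (p + q)^3.
P(M) = 0.69150^3 = 0.330656
P(M+2) = 3 × 0.69150^2 × 0.30850^1 = 0.442548
P(M+4) = 3 × 0.69150^1 × 0.30850^2 = 0.197435
P(M+6) = 0.30850^3 = 0.029361
The M+2 peak is largest (0.442548); scaling to 100 gives 74.7 : 100.0 : 44.6 : 6.6.

74.7 : 100.0 : 44.6 : 6.6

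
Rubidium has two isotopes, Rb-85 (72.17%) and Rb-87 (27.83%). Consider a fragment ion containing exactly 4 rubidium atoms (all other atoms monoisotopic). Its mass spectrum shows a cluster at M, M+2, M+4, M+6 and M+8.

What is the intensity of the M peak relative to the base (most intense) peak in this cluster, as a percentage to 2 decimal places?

64.83%

(0.7217 + 0.2783)^4 gives M 0.2713, M+2 0.4184, M+4 0.2420, M+6 0.0622, M+8 0.0060; the largest is M+2.
P(M+2) = C(4,1) × 0.7217^3 × 0.2783^1 = 4 × 0.37589809 × 0.2783 = 0.418450 (base)
P(M) = C(4,0) × 0.7217^4 × 0.2783^0 = 1 × 0.27128565 × 1.0000 = 0.271286
Relative intensity = 0.271286 / 0.418450 × 100 = 64.83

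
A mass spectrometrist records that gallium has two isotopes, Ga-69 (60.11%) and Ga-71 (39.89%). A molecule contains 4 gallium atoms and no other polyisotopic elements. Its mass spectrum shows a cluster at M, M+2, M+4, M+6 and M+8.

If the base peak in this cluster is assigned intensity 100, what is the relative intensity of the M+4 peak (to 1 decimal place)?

99.5

(0.6011 + 0.3989)^4 gives M 0.1306, M+2 0.3465, M+4 0.3450, M+6 0.1526, M+8 0.0253; the largest is M+2.
P(M+2) = C(4,1) × 0.6011^3 × 0.3989^1 = 4 × 0.21719018 × 0.3989 = 0.346549 (base)
P(M+4) = C(4,2) × 0.6011^2 × 0.3989^2 = 6 × 0.36132121 × 0.15912121 = 0.344963
Relative intensity = 0.344963 / 0.346549 × 100 = 99.5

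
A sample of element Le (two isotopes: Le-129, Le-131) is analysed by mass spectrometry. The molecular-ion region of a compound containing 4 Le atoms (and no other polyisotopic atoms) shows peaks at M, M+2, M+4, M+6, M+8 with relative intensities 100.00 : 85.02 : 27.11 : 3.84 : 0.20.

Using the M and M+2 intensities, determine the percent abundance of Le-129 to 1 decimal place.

Let p = fractional abundance of Le-129. I(M+2)/I(M) = [C(4,1)·p^3·(1−p)] / p^4 = 4·(1−p)/p = 85.02/100.00 = 0.8502
(1−p)/p = 0.8502/4 = 0.2125  ⇒  p = 1/(1 + 0.2125) = 0.8247
Le-129: 82.5%, Le-131: 17.5%.

82.5%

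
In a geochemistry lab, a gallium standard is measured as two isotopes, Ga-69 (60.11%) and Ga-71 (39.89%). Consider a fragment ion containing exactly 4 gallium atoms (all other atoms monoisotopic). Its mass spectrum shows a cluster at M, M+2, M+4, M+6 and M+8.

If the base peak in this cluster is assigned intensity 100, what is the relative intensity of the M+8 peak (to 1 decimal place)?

7.3

Term probabilities: M 0.1306, M+2 0.3465, M+4 0.3450, M+6 0.1526, M+8 0.0253. Base peak = M+2.
P(M+2) = C(4,1) × 0.6011^3 × 0.3989^1 = 4 × 0.21719018 × 0.3989 = 0.346549 (base)
P(M+8) = C(4,4) × 0.6011^0 × 0.3989^4 = 1 × 1.0000 × 0.02531956 = 0.025320
Relative intensity = 0.025320 / 0.346549 × 100 = 7.3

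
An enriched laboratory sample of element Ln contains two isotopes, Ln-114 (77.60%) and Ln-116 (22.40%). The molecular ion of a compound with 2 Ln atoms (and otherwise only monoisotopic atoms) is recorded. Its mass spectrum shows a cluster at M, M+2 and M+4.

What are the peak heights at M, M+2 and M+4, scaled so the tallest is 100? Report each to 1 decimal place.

Each Ln atom is independently Ln-114 (p = 0.7760) or Ln-116 (q = 0.2240); the cluster is the binomial expansion (p + q)^2.
P(M) = 0.7760^2 = 0.602176
P(M+2) = 2 × 0.7760^1 × 0.2240^1 = 0.347648
P(M+4) = 0.2240^2 = 0.050176
The M peak is largest (0.602176); scaling to 100 gives 100.0 : 57.7 : 8.3.

100.0 : 57.7 : 8.3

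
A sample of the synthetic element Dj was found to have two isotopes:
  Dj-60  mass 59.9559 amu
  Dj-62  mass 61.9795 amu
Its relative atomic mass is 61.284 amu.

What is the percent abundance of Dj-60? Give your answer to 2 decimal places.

Let x be the fractional abundance of Dj-60; then Dj-62 has abundance 1 − x.
59.9559·x + 61.9795·(1 − x) = 61.284
(59.9559 − 61.9795)·x = 61.284 − 61.9795
x = -0.6955 / -2.0236 = 0.34369 → 34.37% Dj-60, 65.63% Dj-62.

34.37%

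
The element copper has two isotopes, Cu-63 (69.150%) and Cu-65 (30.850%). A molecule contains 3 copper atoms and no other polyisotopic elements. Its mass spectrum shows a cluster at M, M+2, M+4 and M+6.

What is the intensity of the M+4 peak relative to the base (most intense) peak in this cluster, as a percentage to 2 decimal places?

(0.69150 + 0.30850)^3 gives M 0.3307, M+2 0.4425, M+4 0.1974, M+6 0.0294; the largest is M+2.
P(M+2) = C(3,1) × 0.69150^2 × 0.30850^1 = 3 × 0.47817225 × 0.3085 = 0.442548 (base)
P(M+4) = C(3,2) × 0.69150^1 × 0.30850^2 = 3 × 0.6915 × 0.09517225 = 0.197435
Relative intensity = 0.197435 / 0.442548 × 100 = 44.61

44.61%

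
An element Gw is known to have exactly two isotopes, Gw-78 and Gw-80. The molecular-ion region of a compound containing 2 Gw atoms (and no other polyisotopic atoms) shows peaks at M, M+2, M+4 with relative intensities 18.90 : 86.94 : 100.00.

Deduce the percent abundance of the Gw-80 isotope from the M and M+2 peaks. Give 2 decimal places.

If p is the fraction of Gw that is Gw-78, then I(M+2)/I(M) = [C(2,1)·p^1·(1−p)] / p^2 = 2·(1−p)/p = 86.94/18.90 = 4.6000
(1−p)/p = 4.6000/2 = 2.3000  ⇒  p = 1/(1 + 2.3000) = 0.3030
Gw-78: 30.30%, Gw-80: 69.70%.

69.70%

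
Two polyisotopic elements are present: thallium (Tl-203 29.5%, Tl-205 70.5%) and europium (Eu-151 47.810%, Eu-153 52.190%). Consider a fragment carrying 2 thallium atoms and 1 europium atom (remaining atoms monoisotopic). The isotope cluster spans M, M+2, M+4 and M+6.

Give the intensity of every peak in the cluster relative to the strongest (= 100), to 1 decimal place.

Thallium pattern (n=2): 0.087025 : 0.41595 : 0.497025
Europium pattern (n=1): 0.4781 : 0.5219
Convolve the two distributions (both contribute in 2-u steps):
  M: 0.087025×0.4781 = 0.041607
  M+2: 0.087025×0.5219 + 0.41595×0.4781 = 0.244284
  M+4: 0.41595×0.5219 + 0.497025×0.4781 = 0.454712
  M+6: 0.497025×0.5219 = 0.259397
Scale to base peak (0.454712) = 100: 9.2 : 53.7 : 100.0 : 57.0

9.2 : 53.7 : 100.0 : 57.0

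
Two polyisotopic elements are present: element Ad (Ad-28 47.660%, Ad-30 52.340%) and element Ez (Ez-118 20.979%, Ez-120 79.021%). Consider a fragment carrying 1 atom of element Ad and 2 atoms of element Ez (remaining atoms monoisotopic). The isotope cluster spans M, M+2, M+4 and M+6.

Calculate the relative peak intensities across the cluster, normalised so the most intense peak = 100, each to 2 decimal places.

4.45 : 38.43 : 100.00 : 69.37

Element Ad pattern (n=1): 0.4766 : 0.5234
Element Ez pattern (n=2): 0.04401184 : 0.33155631 : 0.62443184
Convolve the two distributions (both contribute in 2-u steps):
  M: 0.4766×0.04401184 = 0.020976
  M+2: 0.4766×0.33155631 + 0.5234×0.04401184 = 0.181056
  M+4: 0.4766×0.62443184 + 0.5234×0.33155631 = 0.471141
  M+6: 0.5234×0.62443184 = 0.326828
Scale to base peak (0.471141) = 100: 4.45 : 38.43 : 100.00 : 69.37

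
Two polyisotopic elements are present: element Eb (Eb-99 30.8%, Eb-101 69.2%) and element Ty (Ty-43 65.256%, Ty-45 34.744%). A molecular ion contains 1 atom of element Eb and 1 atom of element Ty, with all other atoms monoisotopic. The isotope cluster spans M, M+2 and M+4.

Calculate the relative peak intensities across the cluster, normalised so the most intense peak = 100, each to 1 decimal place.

Element Eb pattern (n=1): 0.3080 : 0.6920
Element Ty pattern (n=1): 0.65256 : 0.34744
Convolve the two distributions (both contribute in 2-u steps):
  M: 0.3080×0.65256 = 0.200988
  M+2: 0.3080×0.34744 + 0.6920×0.65256 = 0.558583
  M+4: 0.6920×0.34744 = 0.240428
Scale to base peak (0.558583) = 100: 36.0 : 100.0 : 43.0

36.0 : 100.0 : 43.0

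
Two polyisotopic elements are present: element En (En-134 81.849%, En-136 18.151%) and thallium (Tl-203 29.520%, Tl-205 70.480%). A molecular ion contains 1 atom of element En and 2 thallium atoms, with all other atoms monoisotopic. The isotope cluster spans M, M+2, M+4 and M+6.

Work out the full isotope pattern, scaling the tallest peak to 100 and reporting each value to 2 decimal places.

Element En pattern (n=1): 0.81849 : 0.18151
Thallium pattern (n=2): 0.08714304 : 0.41611392 : 0.49674304
Convolve the two distributions (both contribute in 2-u steps):
  M: 0.81849×0.08714304 = 0.071326
  M+2: 0.81849×0.41611392 + 0.18151×0.08714304 = 0.356402
  M+4: 0.81849×0.49674304 + 0.18151×0.41611392 = 0.482108
  M+6: 0.18151×0.49674304 = 0.090164
Scale to base peak (0.482108) = 100: 14.79 : 73.93 : 100.00 : 18.70

14.79 : 73.93 : 100.00 : 18.70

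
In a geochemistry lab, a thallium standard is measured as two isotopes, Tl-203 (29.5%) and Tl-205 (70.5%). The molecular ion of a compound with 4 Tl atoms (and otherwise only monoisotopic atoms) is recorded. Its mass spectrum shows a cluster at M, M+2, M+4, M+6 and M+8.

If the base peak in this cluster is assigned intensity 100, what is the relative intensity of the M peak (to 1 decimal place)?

Binomial terms of (0.295 + 0.705)^4: M 0.0076, M+2 0.0724, M+4 0.2595, M+6 0.4135, M+8 0.2470 → M+6 is the base peak.
P(M+6) = C(4,3) × 0.295^1 × 0.705^3 = 4 × 0.2950 × 0.35040263 = 0.413475 (base)
P(M) = C(4,0) × 0.295^4 × 0.705^0 = 1 × 0.00757335 × 1.0000 = 0.007573
Relative intensity = 0.007573 / 0.413475 × 100 = 1.8

1.8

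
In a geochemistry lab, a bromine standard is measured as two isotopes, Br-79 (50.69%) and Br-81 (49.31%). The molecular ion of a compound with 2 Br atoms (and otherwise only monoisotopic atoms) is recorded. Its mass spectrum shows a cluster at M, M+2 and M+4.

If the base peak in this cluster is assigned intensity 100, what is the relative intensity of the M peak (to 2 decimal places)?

51.40

Binomial terms of (0.5069 + 0.4931)^2: M 0.2569, M+2 0.4999, M+4 0.2431 → M+2 is the base peak.
P(M+2) = C(2,1) × 0.5069^1 × 0.4931^1 = 2 × 0.5069 × 0.4931 = 0.499905 (base)
P(M) = C(2,0) × 0.5069^2 × 0.4931^0 = 1 × 0.25694761 × 1.0000 = 0.256948
Relative intensity = 0.256948 / 0.499905 × 100 = 51.40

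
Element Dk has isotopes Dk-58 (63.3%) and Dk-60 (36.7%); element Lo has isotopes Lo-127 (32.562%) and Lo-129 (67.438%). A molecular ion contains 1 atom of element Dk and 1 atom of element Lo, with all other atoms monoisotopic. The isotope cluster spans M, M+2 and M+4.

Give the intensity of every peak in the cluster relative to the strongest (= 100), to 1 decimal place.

37.7 : 100.0 : 45.3

Element Dk pattern (n=1): 0.6330 : 0.3670
Element Lo pattern (n=1): 0.32562 : 0.67438
Convolve the two distributions (both contribute in 2-u steps):
  M: 0.6330×0.32562 = 0.206117
  M+2: 0.6330×0.67438 + 0.3670×0.32562 = 0.546385
  M+4: 0.3670×0.67438 = 0.247497
Scale to base peak (0.546385) = 100: 37.7 : 100.0 : 45.3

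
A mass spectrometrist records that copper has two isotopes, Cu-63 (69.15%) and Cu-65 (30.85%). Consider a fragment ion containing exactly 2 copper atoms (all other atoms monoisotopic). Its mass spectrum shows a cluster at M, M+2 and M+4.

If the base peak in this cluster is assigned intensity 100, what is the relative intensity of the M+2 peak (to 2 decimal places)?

Binomial terms of (0.6915 + 0.3085)^2: M 0.4782, M+2 0.4267, M+4 0.0952 → M is the base peak.
P(M) = C(2,0) × 0.6915^2 × 0.3085^0 = 1 × 0.47817225 × 1.0000 = 0.478172 (base)
P(M+2) = C(2,1) × 0.6915^1 × 0.3085^1 = 2 × 0.6915 × 0.3085 = 0.426656
Relative intensity = 0.426656 / 0.478172 × 100 = 89.23

89.23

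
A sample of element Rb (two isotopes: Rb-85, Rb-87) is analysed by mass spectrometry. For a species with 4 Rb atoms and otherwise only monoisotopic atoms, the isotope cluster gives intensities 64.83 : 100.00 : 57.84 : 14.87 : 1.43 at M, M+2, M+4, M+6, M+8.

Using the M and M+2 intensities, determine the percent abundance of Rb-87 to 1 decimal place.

27.8%

Let p = fractional abundance of Rb-85. I(M+2)/I(M) = [C(4,1)·p^3·(1−p)] / p^4 = 4·(1−p)/p = 100.00/64.83 = 1.5425
(1−p)/p = 1.5425/4 = 0.3856  ⇒  p = 1/(1 + 0.3856) = 0.7217
Rb-85: 72.2%, Rb-87: 27.8%.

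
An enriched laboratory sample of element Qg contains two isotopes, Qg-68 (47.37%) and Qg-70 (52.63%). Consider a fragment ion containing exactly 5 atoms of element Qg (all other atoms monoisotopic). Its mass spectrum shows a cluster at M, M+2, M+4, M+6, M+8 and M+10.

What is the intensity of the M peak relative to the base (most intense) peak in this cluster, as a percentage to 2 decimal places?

Binomial terms of (0.4737 + 0.5263)^5: M 0.0239, M+2 0.1325, M+4 0.2944, M+6 0.3271, M+8 0.1817, M+10 0.0404 → M+6 is the base peak.
P(M+6) = C(5,3) × 0.4737^2 × 0.5263^3 = 10 × 0.22439169 × 0.14578073 = 0.327120 (base)
P(M) = C(5,0) × 0.4737^5 × 0.5263^0 = 1 × 0.02385157 × 1.0000 = 0.023852
Relative intensity = 0.023852 / 0.327120 × 100 = 7.29

7.29%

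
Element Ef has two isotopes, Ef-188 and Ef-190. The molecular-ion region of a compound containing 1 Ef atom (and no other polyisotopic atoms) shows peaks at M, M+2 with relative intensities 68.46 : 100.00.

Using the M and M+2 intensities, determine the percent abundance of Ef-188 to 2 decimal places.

If p is the fraction of Ef that is Ef-188, then I(M+2)/I(M) = [C(1,1)·p^0·(1−p)] / p^1 = 1·(1−p)/p = 100.00/68.46 = 1.4607
(1−p)/p = 1.4607/1 = 1.4607  ⇒  p = 1/(1 + 1.4607) = 0.4064
Ef-188: 40.64%, Ef-190: 59.36%.

40.64%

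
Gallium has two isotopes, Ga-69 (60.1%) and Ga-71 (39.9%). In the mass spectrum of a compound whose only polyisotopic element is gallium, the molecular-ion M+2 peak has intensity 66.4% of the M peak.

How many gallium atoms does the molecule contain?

With n Ga atoms, P(M+2)/P(M) = C(n,1)·p^(n−1)q / p^n = n·q/p = n · 0.399/0.601.
n = 0.664 × 0.601/0.399 = 1.00 ≈ 1

1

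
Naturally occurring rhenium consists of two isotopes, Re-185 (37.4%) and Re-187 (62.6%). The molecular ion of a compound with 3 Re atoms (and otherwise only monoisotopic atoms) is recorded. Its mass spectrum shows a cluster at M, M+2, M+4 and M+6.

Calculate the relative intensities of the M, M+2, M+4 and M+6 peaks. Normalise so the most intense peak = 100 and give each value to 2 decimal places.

Expanding (0.374 + 0.626)^3:
P(M) = 0.374^3 = 0.052314
P(M+2) = 3 × 0.374^2 × 0.626^1 = 0.262687
P(M+4) = 3 × 0.374^1 × 0.626^2 = 0.439685
P(M+6) = 0.626^3 = 0.245314
The M+4 peak is largest (0.439685); scaling to 100 gives 11.90 : 59.74 : 100.00 : 55.79.

11.90 : 59.74 : 100.00 : 55.79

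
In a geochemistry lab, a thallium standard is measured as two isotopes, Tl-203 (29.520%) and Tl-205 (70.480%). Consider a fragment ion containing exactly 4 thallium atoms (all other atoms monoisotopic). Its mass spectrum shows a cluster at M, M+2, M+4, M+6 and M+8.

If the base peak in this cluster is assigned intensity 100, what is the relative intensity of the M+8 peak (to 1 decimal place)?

(0.29520 + 0.70480)^4 gives M 0.0076, M+2 0.0725, M+4 0.2597, M+6 0.4134, M+8 0.2468; the largest is M+6.
P(M+6) = C(4,3) × 0.29520^1 × 0.70480^3 = 4 × 0.2952 × 0.35010449 = 0.413403 (base)
P(M+8) = C(4,4) × 0.29520^0 × 0.70480^4 = 1 × 1.0000 × 0.24675365 = 0.246754
Relative intensity = 0.246754 / 0.413403 × 100 = 59.7

59.7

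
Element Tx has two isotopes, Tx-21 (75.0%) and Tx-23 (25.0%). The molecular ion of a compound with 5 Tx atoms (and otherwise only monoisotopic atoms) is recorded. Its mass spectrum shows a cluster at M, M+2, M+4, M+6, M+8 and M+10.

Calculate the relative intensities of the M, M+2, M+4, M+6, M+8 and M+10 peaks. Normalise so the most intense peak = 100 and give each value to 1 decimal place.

Expanding (0.750 + 0.250)^5:
P(M) = 0.750^5 = 0.237305
P(M+2) = 5 × 0.750^4 × 0.250^1 = 0.395508
P(M+4) = 10 × 0.750^3 × 0.250^2 = 0.263672
P(M+6) = 10 × 0.750^2 × 0.250^3 = 0.087891
P(M+8) = 5 × 0.750^1 × 0.250^4 = 0.014648
P(M+10) = 0.250^5 = 0.000977
The M+2 peak is largest (0.395508); scaling to 100 gives 60.0 : 100.0 : 66.7 : 22.2 : 3.7 : 0.2.

60.0 : 100.0 : 66.7 : 22.2 : 3.7 : 0.2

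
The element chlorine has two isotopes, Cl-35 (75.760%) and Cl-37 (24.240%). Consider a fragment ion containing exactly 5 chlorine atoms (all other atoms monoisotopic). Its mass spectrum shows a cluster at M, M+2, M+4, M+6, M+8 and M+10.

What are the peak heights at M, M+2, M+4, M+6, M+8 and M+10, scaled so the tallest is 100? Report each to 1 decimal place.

The 5 Cl atoms are independent, so intensities follow the terms of (0.75760 + 0.24240)^5.
P(M) = 0.75760^5 = 0.249574
P(M+2) = 5 × 0.75760^4 × 0.24240^1 = 0.399266
P(M+4) = 10 × 0.75760^3 × 0.24240^2 = 0.255497
P(M+6) = 10 × 0.75760^2 × 0.24240^3 = 0.081748
P(M+8) = 5 × 0.75760^1 × 0.24240^4 = 0.013078
P(M+10) = 0.24240^5 = 0.000837
The M+2 peak is largest (0.399266); scaling to 100 gives 62.5 : 100.0 : 64.0 : 20.5 : 3.3 : 0.2.

62.5 : 100.0 : 64.0 : 20.5 : 3.3 : 0.2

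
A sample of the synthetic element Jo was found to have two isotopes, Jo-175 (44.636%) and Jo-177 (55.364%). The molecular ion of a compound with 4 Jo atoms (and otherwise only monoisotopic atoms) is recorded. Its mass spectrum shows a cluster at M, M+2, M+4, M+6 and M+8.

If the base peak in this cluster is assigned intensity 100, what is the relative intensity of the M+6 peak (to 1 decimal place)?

82.7

Term probabilities: M 0.0397, M+2 0.1969, M+4 0.3664, M+6 0.3030, M+8 0.0940. Base peak = M+4.
P(M+4) = C(4,2) × 0.44636^2 × 0.55364^2 = 6 × 0.19923725 × 0.30651725 = 0.366418 (base)
P(M+6) = C(4,3) × 0.44636^1 × 0.55364^3 = 4 × 0.44636 × 0.16970021 = 0.302990
Relative intensity = 0.302990 / 0.366418 × 100 = 82.7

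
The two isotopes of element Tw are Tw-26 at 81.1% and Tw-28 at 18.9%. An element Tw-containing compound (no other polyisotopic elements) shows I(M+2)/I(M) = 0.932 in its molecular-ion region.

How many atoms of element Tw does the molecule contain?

For n independent Tw atoms, I(M+2)/I(M) = n · (abundance Tw-28) / (abundance Tw-26) = n · 0.189/0.811.
n = 0.932 × 0.811/0.189 = 4.00 ≈ 4

4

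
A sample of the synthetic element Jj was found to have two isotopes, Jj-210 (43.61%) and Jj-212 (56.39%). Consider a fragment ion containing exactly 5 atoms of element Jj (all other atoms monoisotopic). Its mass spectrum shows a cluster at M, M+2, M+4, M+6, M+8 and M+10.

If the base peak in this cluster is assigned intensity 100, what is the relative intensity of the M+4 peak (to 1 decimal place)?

77.3

Binomial terms of (0.4361 + 0.5639)^5: M 0.0158, M+2 0.1020, M+4 0.2637, M+6 0.3410, M+8 0.2205, M+10 0.0570 → M+6 is the base peak.
P(M+6) = C(5,3) × 0.4361^2 × 0.5639^3 = 10 × 0.19018321 × 0.17931073 = 0.341019 (base)
P(M+4) = C(5,2) × 0.4361^3 × 0.5639^2 = 10 × 0.0829389 × 0.31798321 = 0.263732
Relative intensity = 0.263732 / 0.341019 × 100 = 77.3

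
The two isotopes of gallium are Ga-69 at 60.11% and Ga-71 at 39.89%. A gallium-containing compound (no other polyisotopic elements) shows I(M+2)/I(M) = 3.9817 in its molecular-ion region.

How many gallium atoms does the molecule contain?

For n independent Ga atoms, I(M+2)/I(M) = n · (abundance Ga-71) / (abundance Ga-69) = n · 0.3989/0.6011.
n = 3.9817 × 0.6011/0.3989 = 6.00 ≈ 6

6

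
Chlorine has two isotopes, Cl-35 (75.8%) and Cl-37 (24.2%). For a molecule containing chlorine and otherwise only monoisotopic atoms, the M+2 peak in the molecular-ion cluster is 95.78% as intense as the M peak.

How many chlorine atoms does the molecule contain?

With n Cl atoms, P(M+2)/P(M) = C(n,1)·p^(n−1)q / p^n = n·q/p = n · 0.242/0.758.
n = 0.9578 × 0.758/0.242 = 3.00 ≈ 3

3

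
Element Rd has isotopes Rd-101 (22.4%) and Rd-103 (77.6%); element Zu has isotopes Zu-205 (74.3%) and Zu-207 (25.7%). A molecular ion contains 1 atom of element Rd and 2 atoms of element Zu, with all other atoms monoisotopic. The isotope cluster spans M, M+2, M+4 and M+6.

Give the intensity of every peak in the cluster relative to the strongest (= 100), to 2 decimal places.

Element Rd pattern (n=1): 0.2240 : 0.7760
Element Zu pattern (n=2): 0.552049 : 0.381902 : 0.066049
Convolve the two distributions (both contribute in 2-u steps):
  M: 0.2240×0.552049 = 0.123659
  M+2: 0.2240×0.381902 + 0.7760×0.552049 = 0.513936
  M+4: 0.2240×0.066049 + 0.7760×0.381902 = 0.311151
  M+6: 0.7760×0.066049 = 0.051254
Scale to base peak (0.513936) = 100: 24.06 : 100.00 : 60.54 : 9.97

24.06 : 100.00 : 60.54 : 9.97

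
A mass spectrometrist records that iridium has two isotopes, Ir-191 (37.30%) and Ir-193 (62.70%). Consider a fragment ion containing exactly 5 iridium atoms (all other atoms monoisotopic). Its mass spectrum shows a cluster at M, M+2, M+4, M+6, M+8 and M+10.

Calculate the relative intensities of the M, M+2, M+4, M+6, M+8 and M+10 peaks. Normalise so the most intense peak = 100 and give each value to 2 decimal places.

2.11 : 17.70 : 59.49 : 100.00 : 84.05 : 28.26

The 5 Ir atoms are independent, so intensities follow the terms of (0.3730 + 0.6270)^5.
P(M) = 0.3730^5 = 0.007220
P(M+2) = 5 × 0.3730^4 × 0.6270^1 = 0.060684
P(M+4) = 10 × 0.3730^3 × 0.6270^2 = 0.204015
P(M+6) = 10 × 0.3730^2 × 0.6270^3 = 0.342942
P(M+8) = 5 × 0.3730^1 × 0.6270^4 = 0.288237
P(M+10) = 0.6270^5 = 0.096903
The M+6 peak is largest (0.342942); scaling to 100 gives 2.11 : 17.70 : 59.49 : 100.00 : 84.05 : 28.26.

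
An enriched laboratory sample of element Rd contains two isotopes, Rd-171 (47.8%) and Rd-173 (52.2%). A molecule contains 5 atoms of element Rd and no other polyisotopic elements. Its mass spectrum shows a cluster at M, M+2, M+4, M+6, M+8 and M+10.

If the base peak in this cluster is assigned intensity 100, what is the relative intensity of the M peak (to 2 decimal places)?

7.68

Binomial terms of (0.478 + 0.522)^5: M 0.0250, M+2 0.1363, M+4 0.2976, M+6 0.3250, M+8 0.1775, M+10 0.0388 → M+6 is the base peak.
P(M+6) = C(5,3) × 0.478^2 × 0.522^3 = 10 × 0.228484 × 0.14223665 = 0.324988 (base)
P(M) = C(5,0) × 0.478^5 × 0.522^0 = 1 × 0.02495396 × 1.0000 = 0.024954
Relative intensity = 0.024954 / 0.324988 × 100 = 7.68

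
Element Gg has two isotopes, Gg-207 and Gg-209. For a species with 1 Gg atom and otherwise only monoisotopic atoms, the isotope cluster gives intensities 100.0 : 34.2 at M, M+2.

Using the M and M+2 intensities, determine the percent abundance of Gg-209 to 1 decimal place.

Write p for the Gg-207 fraction. I(M+2)/I(M) = [C(1,1)·p^0·(1−p)] / p^1 = 1·(1−p)/p = 34.2/100.0 = 0.3420
(1−p)/p = 0.3420/1 = 0.3420  ⇒  p = 1/(1 + 0.3420) = 0.7452
Gg-207: 74.5%, Gg-209: 25.5%.

25.5%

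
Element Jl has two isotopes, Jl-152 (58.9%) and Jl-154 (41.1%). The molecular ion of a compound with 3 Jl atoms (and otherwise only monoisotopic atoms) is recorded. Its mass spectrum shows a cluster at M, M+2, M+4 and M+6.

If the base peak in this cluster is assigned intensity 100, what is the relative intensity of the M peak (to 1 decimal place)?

47.8

Term probabilities: M 0.2043, M+2 0.4278, M+4 0.2985, M+6 0.0694. Base peak = M+2.
P(M+2) = C(3,1) × 0.589^2 × 0.411^1 = 3 × 0.346921 × 0.4110 = 0.427754 (base)
P(M) = C(3,0) × 0.589^3 × 0.411^0 = 1 × 0.20433647 × 1.0000 = 0.204336
Relative intensity = 0.204336 / 0.427754 × 100 = 47.8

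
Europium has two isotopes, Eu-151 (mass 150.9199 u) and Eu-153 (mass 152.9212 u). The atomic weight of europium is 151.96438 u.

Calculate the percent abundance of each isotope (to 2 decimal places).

With x = fraction of Eu-151 (so Eu-153 is 1 − x):
150.9199·x + 152.9212·(1 − x) = 151.96438
(150.9199 − 152.9212)·x = 151.96438 − 152.9212
x = -0.95682 / -2.0013 = 0.47810 → 47.81% Eu-151, 52.19% Eu-153.

Eu-151: 47.81%, Eu-153: 52.19%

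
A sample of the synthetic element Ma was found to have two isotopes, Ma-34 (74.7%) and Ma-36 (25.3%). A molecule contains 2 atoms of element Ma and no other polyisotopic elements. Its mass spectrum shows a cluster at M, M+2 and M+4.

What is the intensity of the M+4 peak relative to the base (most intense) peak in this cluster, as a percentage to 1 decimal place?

11.5%

Binomial terms of (0.747 + 0.253)^2: M 0.5580, M+2 0.3780, M+4 0.0640 → M is the base peak.
P(M) = C(2,0) × 0.747^2 × 0.253^0 = 1 × 0.558009 × 1.0000 = 0.558009 (base)
P(M+4) = C(2,2) × 0.747^0 × 0.253^2 = 1 × 1.0000 × 0.064009 = 0.064009
Relative intensity = 0.064009 / 0.558009 × 100 = 11.5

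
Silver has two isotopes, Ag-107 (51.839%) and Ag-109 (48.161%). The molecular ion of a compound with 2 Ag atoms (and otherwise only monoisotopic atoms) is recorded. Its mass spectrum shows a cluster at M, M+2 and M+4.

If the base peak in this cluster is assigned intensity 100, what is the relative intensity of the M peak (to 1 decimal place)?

Binomial terms of (0.51839 + 0.48161)^2: M 0.2687, M+2 0.4993, M+4 0.2319 → M+2 is the base peak.
P(M+2) = C(2,1) × 0.51839^1 × 0.48161^1 = 2 × 0.51839 × 0.48161 = 0.499324 (base)
P(M) = C(2,0) × 0.51839^2 × 0.48161^0 = 1 × 0.26872819 × 1.0000 = 0.268728
Relative intensity = 0.268728 / 0.499324 × 100 = 53.8

53.8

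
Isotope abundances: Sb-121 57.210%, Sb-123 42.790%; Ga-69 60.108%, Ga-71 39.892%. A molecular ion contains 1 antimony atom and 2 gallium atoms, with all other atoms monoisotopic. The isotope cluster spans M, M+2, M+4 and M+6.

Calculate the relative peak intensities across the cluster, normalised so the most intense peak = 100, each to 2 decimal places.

48.19 : 100.00 : 69.06 : 15.87

Antimony pattern (n=1): 0.5721 : 0.4279
Gallium pattern (n=2): 0.36129717 : 0.47956567 : 0.15913717
Convolve the two distributions (both contribute in 2-u steps):
  M: 0.5721×0.36129717 = 0.206698
  M+2: 0.5721×0.47956567 + 0.4279×0.36129717 = 0.428959
  M+4: 0.5721×0.15913717 + 0.4279×0.47956567 = 0.296249
  M+6: 0.4279×0.15913717 = 0.068095
Scale to base peak (0.428959) = 100: 48.19 : 100.00 : 69.06 : 15.87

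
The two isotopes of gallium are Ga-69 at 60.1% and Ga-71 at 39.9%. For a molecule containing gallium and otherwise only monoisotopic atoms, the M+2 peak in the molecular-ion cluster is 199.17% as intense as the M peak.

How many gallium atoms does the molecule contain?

With n Ga atoms, P(M+2)/P(M) = C(n,1)·p^(n−1)q / p^n = n·q/p = n · 0.399/0.601.
n = 1.9917 × 0.601/0.399 = 3.00 ≈ 3

3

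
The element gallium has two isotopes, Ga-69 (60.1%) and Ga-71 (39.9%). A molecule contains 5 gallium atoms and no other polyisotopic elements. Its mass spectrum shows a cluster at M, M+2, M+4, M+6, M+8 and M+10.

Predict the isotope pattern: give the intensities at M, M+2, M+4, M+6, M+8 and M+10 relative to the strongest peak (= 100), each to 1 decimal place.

Expanding (0.601 + 0.399)^5:
P(M) = 0.601^5 = 0.078410
P(M+2) = 5 × 0.601^4 × 0.399^1 = 0.260280
P(M+4) = 10 × 0.601^3 × 0.399^2 = 0.345596
P(M+6) = 10 × 0.601^2 × 0.399^3 = 0.229439
P(M+8) = 5 × 0.601^1 × 0.399^4 = 0.076162
P(M+10) = 0.399^5 = 0.010113
The M+4 peak is largest (0.345596); scaling to 100 gives 22.7 : 75.3 : 100.0 : 66.4 : 22.0 : 2.9.

22.7 : 75.3 : 100.0 : 66.4 : 22.0 : 2.9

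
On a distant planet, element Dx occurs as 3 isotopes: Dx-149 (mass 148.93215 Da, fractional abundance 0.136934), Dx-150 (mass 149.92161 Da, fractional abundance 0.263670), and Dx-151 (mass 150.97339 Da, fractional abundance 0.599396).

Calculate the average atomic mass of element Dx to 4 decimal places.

Ar = Σ fᵢ·mᵢ = 0.136934 × 148.93215 + 0.263670 × 149.92161 + 0.599396 × 150.97339
= 20.393875 + 39.529831 + 90.492846 = 150.416552 Da

150.4166 Da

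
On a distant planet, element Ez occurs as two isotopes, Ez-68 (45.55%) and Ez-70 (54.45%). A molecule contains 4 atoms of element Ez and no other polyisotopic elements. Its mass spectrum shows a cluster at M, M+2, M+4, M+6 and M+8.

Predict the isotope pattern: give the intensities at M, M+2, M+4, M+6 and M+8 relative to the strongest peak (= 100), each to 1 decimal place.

Each Ez atom is independently Ez-68 (p = 0.4555) or Ez-70 (q = 0.5445); the cluster is the binomial expansion (p + q)^4.
P(M) = 0.4555^4 = 0.043048
P(M+2) = 4 × 0.4555^3 × 0.5445^1 = 0.205837
P(M+4) = 6 × 0.4555^2 × 0.5445^2 = 0.369083
P(M+6) = 4 × 0.4555^1 × 0.5445^3 = 0.294132
P(M+8) = 0.5445^4 = 0.087901
The M+4 peak is largest (0.369083); scaling to 100 gives 11.7 : 55.8 : 100.0 : 79.7 : 23.8.

11.7 : 55.8 : 100.0 : 79.7 : 23.8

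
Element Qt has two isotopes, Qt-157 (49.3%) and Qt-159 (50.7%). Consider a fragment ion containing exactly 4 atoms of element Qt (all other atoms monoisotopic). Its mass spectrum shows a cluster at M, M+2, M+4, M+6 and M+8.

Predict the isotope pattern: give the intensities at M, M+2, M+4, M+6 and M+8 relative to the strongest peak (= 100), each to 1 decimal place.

Each Qt atom is independently Qt-157 (p = 0.493) or Qt-159 (q = 0.507); the cluster is the binomial expansion (p + q)^4.
P(M) = 0.493^4 = 0.059073
P(M+2) = 4 × 0.493^3 × 0.507^1 = 0.243001
P(M+4) = 6 × 0.493^2 × 0.507^2 = 0.374853
P(M+6) = 4 × 0.493^1 × 0.507^3 = 0.256999
P(M+8) = 0.507^4 = 0.066074
The M+4 peak is largest (0.374853); scaling to 100 gives 15.8 : 64.8 : 100.0 : 68.6 : 17.6.

15.8 : 64.8 : 100.0 : 68.6 : 17.6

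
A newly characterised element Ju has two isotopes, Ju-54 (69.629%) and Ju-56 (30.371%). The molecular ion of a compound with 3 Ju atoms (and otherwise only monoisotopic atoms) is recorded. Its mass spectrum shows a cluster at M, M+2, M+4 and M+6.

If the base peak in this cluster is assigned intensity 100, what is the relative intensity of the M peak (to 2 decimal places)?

Binomial terms of (0.69629 + 0.30371)^3: M 0.3376, M+2 0.4417, M+4 0.1927, M+6 0.0280 → M+2 is the base peak.
P(M+2) = C(3,1) × 0.69629^2 × 0.30371^1 = 3 × 0.48481976 × 0.30371 = 0.441734 (base)
P(M) = C(3,0) × 0.69629^3 × 0.30371^0 = 1 × 0.33757515 × 1.0000 = 0.337575
Relative intensity = 0.337575 / 0.441734 × 100 = 76.42

76.42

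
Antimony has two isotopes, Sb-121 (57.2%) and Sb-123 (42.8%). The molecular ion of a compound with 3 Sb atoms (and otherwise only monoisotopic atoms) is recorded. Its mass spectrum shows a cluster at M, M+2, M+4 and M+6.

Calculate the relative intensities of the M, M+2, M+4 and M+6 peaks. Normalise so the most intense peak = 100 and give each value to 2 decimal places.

44.55 : 100.00 : 74.83 : 18.66

Expanding (0.572 + 0.428)^3:
P(M) = 0.572^3 = 0.187149
P(M+2) = 3 × 0.572^2 × 0.428^1 = 0.420104
P(M+4) = 3 × 0.572^1 × 0.428^2 = 0.314344
P(M+6) = 0.428^3 = 0.078403
The M+2 peak is largest (0.420104); scaling to 100 gives 44.55 : 100.00 : 74.83 : 18.66.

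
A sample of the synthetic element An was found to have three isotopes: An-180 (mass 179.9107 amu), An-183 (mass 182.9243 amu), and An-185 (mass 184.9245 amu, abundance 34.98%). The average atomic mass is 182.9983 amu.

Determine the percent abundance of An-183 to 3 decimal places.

44.258%

Let x and y be the fractions of An-180 and An-183. Then x + y = 1 − 0.3498 = 0.6502 and 179.9107x + 182.9243y = 182.9983 − 0.3498×184.9245 = 118.3117099.
Substituting: 179.9107x + 182.9243(0.6502 − x) = 118.3117099
(179.9107 − 182.9243)x = -0.62566996  ⇒  x = 0.20762, y = 0.44258
An-180: 20.762%, An-183: 44.258%.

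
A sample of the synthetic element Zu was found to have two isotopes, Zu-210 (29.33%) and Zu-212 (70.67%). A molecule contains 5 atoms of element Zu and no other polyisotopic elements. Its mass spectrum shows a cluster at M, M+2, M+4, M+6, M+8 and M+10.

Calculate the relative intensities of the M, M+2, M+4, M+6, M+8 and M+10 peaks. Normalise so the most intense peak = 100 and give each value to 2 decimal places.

0.59 : 7.15 : 34.45 : 83.01 : 100.00 : 48.19

Each Zu atom is independently Zu-210 (p = 0.2933) or Zu-212 (q = 0.7067); the cluster is the binomial expansion (p + q)^5.
P(M) = 0.2933^5 = 0.002171
P(M+2) = 5 × 0.2933^4 × 0.7067^1 = 0.026149
P(M+4) = 10 × 0.2933^3 × 0.7067^2 = 0.126010
P(M+6) = 10 × 0.2933^2 × 0.7067^3 = 0.303619
P(M+8) = 5 × 0.2933^1 × 0.7067^4 = 0.365782
P(M+10) = 0.7067^5 = 0.176269
The M+8 peak is largest (0.365782); scaling to 100 gives 0.59 : 7.15 : 34.45 : 83.01 : 100.00 : 48.19.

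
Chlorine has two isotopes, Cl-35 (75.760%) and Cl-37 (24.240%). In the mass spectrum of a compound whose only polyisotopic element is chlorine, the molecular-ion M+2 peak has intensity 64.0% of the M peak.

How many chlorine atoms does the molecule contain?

2

With n Cl atoms, P(M+2)/P(M) = C(n,1)·p^(n−1)q / p^n = n·q/p = n · 0.24240/0.75760.
n = 0.640 × 0.75760/0.24240 = 2.00 ≈ 2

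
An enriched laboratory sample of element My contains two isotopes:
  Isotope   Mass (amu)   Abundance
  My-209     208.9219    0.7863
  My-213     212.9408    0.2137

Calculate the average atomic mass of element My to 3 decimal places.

209.781 amu

Average mass = Σ (abundance × isotope mass) = 0.7863 × 208.9219 + 0.2137 × 212.9408
= 164.27529 + 45.50545 = 209.78074 amu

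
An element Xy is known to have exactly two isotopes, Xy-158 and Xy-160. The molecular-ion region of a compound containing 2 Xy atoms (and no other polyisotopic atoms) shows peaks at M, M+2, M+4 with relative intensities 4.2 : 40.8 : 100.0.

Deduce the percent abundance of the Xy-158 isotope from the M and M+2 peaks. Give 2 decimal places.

Let p = fractional abundance of Xy-158. I(M+2)/I(M) = [C(2,1)·p^1·(1−p)] / p^2 = 2·(1−p)/p = 40.8/4.2 = 9.7143
(1−p)/p = 9.7143/2 = 4.8571  ⇒  p = 1/(1 + 4.8571) = 0.1707
Xy-158: 17.07%, Xy-160: 82.93%.

17.07%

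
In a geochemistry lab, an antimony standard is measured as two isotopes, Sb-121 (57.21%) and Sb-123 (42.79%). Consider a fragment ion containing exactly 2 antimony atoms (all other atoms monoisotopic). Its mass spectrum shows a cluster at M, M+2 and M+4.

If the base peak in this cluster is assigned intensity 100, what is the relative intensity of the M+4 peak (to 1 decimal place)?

Term probabilities: M 0.3273, M+2 0.4896, M+4 0.1831. Base peak = M+2.
P(M+2) = C(2,1) × 0.5721^1 × 0.4279^1 = 2 × 0.5721 × 0.4279 = 0.489603 (base)
P(M+4) = C(2,2) × 0.5721^0 × 0.4279^2 = 1 × 1.0000 × 0.18309841 = 0.183098
Relative intensity = 0.183098 / 0.489603 × 100 = 37.4

37.4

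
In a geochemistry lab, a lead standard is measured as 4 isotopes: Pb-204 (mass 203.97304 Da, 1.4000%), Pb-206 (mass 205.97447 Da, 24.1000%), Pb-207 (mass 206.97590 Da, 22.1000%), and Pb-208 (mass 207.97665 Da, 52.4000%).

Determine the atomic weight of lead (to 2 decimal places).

The abundance-weighted mean is 0.014000 × 203.97304 + 0.241000 × 205.97447 + 0.221000 × 206.97590 + 0.524000 × 207.97665
= 2.855623 + 49.639847 + 45.741674 + 108.979765 = 207.216909 Da

207.22 Da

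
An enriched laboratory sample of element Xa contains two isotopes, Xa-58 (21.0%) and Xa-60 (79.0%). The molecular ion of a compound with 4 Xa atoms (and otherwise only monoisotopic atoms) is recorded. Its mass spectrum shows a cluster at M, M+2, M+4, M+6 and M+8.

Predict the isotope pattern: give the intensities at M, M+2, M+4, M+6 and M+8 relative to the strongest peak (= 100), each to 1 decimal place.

0.5 : 7.1 : 39.9 : 100.0 : 94.0

Expanding (0.210 + 0.790)^4:
P(M) = 0.210^4 = 0.001945
P(M+2) = 4 × 0.210^3 × 0.790^1 = 0.029265
P(M+4) = 6 × 0.210^2 × 0.790^2 = 0.165137
P(M+6) = 4 × 0.210^1 × 0.790^3 = 0.414153
P(M+8) = 0.790^4 = 0.389501
The M+6 peak is largest (0.414153); scaling to 100 gives 0.5 : 7.1 : 39.9 : 100.0 : 94.0.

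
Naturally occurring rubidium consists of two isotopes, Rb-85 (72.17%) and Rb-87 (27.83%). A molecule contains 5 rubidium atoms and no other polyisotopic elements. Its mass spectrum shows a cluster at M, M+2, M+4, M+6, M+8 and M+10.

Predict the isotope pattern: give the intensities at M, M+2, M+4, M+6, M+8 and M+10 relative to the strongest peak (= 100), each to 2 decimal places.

The 5 Rb atoms are independent, so intensities follow the terms of (0.7217 + 0.2783)^5.
P(M) = 0.7217^5 = 0.195787
P(M+2) = 5 × 0.7217^4 × 0.2783^1 = 0.377494
P(M+4) = 10 × 0.7217^3 × 0.2783^2 = 0.291136
P(M+6) = 10 × 0.7217^2 × 0.2783^3 = 0.112267
P(M+8) = 5 × 0.7217^1 × 0.2783^4 = 0.021646
P(M+10) = 0.2783^5 = 0.001669
The M+2 peak is largest (0.377494); scaling to 100 gives 51.86 : 100.00 : 77.12 : 29.74 : 5.73 : 0.44.

51.86 : 100.00 : 77.12 : 29.74 : 5.73 : 0.44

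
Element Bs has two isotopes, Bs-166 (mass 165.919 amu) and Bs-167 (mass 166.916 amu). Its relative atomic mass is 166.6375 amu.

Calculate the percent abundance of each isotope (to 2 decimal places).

With x = fraction of Bs-166 (so Bs-167 is 1 − x):
165.919·x + 166.916·(1 − x) = 166.6375
(165.919 − 166.916)·x = 166.6375 − 166.916
x = -0.2785 / -0.997 = 0.27934 → 27.93% Bs-166, 72.07% Bs-167.

Bs-166: 27.93%, Bs-167: 72.07%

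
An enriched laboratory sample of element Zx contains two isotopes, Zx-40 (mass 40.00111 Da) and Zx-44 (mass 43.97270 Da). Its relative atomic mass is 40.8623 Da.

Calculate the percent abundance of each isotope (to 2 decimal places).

Let x be the fractional abundance of Zx-40; then Zx-44 has abundance 1 − x.
40.00111·x + 43.97270·(1 − x) = 40.8623
(40.00111 − 43.97270)·x = 40.8623 − 43.97270
x = -3.11040 / -3.97159 = 0.78316 → 78.32% Zx-40, 21.68% Zx-44.

Zx-40: 78.32%, Zx-44: 21.68%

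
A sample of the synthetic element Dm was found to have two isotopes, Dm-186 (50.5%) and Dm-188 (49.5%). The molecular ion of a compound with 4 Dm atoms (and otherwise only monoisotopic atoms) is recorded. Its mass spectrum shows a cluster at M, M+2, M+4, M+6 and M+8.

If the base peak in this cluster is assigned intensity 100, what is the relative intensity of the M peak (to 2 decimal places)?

17.35

Binomial terms of (0.505 + 0.495)^4: M 0.0650, M+2 0.2550, M+4 0.3749, M+6 0.2450, M+8 0.0600 → M+4 is the base peak.
P(M+4) = C(4,2) × 0.505^2 × 0.495^2 = 6 × 0.255025 × 0.245025 = 0.374925 (base)
P(M) = C(4,0) × 0.505^4 × 0.495^0 = 1 × 0.06503775 × 1.0000 = 0.065038
Relative intensity = 0.065038 / 0.374925 × 100 = 17.35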